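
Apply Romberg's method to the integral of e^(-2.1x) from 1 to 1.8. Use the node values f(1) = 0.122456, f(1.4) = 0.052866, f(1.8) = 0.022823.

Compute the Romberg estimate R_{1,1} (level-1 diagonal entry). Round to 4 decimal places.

R_{0,0} (trapezoid, 1 panel, h=0.8000): 0.058112
R_{1,0} (trapezoid, 2 panels, h=0.4000): 0.050202
R_{1,1} = 0.050202 + (0.050202 − 0.058112)/3 = 0.047565

0.0476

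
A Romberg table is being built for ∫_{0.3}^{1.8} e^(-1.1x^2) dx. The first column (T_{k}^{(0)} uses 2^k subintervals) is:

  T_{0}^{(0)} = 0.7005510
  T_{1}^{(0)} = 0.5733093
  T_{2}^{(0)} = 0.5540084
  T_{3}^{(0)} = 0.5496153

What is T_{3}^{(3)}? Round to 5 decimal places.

T_{1}^{(1)} = (4·0.5733093 − 0.7005510) / 3 = 0.5308954
T_{2}^{(1)} = (4·0.5540084 − 0.5733093) / 3 = 0.5475748
T_{3}^{(1)} = 0.5496153 + (0.5496153 − 0.5540084)/3 = 0.5481509
T_{2}^{(2)} = 0.5475748 + (0.5475748 − 0.5308954)/15 = 0.5486868
T_{3}^{(2)} = 0.5481509 + (0.5481509 − 0.5475748)/15 = 0.5481893
T_{3}^{(3)} = 0.5481893 + (0.5481893 − 0.5486868)/63 = 0.5481814

0.54818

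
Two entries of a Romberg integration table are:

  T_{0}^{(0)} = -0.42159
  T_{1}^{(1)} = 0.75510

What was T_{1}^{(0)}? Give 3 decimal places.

0.461

From T_{1}^{(1)} = (4·T_{1}^{(0)} − T_{0}^{(0)})/3, solve for T_{1}^{(0)}:
4·T_{1}^{(0)} = 3·0.75510 + (-0.42159) = 1.84371
T_{1}^{(0)} = 0.46093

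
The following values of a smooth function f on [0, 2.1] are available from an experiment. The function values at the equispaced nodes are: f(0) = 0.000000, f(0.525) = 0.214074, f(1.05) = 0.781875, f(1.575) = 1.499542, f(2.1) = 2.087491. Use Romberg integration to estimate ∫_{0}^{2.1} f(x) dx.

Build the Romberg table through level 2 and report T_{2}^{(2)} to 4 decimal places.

1.8394

T_{0}^{(0)} (trapezoid, 1 panel, h=2.1000): 2.191866
T_{1}^{(0)} (trapezoid, 2 panels, h=1.0500): 1.916902
T_{2}^{(0)} (trapezoid, 4 panels, h=0.5250): 1.858099
T_{1}^{(1)} = 1.916902 + (1.916902 − 2.191866)/3 = 1.825247
T_{2}^{(1)} = 1.858099 + (1.858099 − 1.916902)/3 = 1.838498
T_{2}^{(2)} = 1.838498 + (1.838498 − 1.825247)/15 = 1.839381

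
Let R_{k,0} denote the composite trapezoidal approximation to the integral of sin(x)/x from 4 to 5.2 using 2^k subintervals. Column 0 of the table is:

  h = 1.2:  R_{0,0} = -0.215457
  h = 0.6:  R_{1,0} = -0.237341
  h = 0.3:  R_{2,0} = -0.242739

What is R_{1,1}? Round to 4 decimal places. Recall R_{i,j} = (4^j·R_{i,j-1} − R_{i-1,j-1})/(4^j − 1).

-0.2446

Richardson extrapolation on the trapezoidal column (denominator 4−1=3):
R_{1,1} = -0.237341 + (-0.237341 − (-0.215457))/3 = -0.244636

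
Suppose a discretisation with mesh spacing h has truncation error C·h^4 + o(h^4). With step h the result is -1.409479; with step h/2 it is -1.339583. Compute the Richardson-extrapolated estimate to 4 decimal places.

The leading error scales as h^4; refining by a factor of 2 reduces it by 2^4 = 16.
Extrapolated value = (16·A(h/2) − A(h)) / (16 − 1)
= (16·(-1.339583) − (-1.409479)) / 15
= -20.023849 / 15 = -1.334923

-1.3349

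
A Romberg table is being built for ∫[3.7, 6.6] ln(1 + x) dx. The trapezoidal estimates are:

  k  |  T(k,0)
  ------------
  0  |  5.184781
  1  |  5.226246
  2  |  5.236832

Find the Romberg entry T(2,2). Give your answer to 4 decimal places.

5.2404

Richardson extrapolation on the trapezoidal column (denominator 4−1=3):
T(1,1) = 5.226246 + (5.226246 − 5.184781)/3 = 5.240068
T(2,1) = 5.236832 + (5.236832 − 5.226246)/3 = 5.240361
T(2,2) = (16·5.240361 − 5.240068) / 15 = 5.240381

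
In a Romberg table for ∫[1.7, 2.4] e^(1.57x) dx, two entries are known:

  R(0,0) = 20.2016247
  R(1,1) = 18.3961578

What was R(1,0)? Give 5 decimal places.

From R(1,1) = (4·R(1,0) − R(0,0))/3, solve for R(1,0):
4·R(1,0) = 3·18.3961578 + 20.2016247 = 75.3900981
R(1,0) = 18.8475245

18.84752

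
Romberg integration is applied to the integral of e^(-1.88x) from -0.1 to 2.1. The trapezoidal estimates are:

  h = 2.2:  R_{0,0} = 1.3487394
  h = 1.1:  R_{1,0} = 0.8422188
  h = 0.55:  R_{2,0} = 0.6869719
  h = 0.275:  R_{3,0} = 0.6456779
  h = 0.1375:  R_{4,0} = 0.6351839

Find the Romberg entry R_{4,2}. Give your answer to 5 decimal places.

0.63167

Richardson extrapolation on the trapezoidal column (denominator 4−1=3):
R_{3,1} = (4·0.6456779 − 0.6869719) / 3 = 0.6319132
R_{4,1} = 0.6351839 + (0.6351839 − 0.6456779)/3 = 0.6316859
R_{4,2} = (16·0.6316859 − 0.6319132) / 15 = 0.6316707
(Column j=1 coincides with Simpson's rule on the same nodes.)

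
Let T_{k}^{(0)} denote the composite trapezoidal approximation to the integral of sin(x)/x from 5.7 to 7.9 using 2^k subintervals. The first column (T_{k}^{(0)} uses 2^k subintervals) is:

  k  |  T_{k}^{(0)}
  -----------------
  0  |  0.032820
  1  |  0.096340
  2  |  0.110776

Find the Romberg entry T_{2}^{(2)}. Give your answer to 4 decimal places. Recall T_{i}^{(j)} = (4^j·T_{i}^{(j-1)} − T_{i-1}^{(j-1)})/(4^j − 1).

Richardson extrapolation on the trapezoidal column (denominator 4−1=3):
T_{1}^{(1)} = (4·0.096340 − 0.032820) / 3 = 0.117513
T_{2}^{(1)} = (4·0.110776 − 0.096340) / 3 = 0.115588
T_{2}^{(2)} = 0.115588 + (0.115588 − 0.117513)/15 = 0.115460

0.1155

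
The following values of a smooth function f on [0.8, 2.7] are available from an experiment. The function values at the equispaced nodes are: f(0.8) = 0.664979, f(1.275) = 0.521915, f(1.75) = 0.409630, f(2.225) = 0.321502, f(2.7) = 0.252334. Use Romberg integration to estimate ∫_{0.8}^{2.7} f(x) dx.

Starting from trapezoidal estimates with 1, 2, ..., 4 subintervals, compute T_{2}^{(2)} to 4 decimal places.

0.8091

T_{0}^{(0)} (trapezoid, 1 panel, h=1.9000): 0.871447
T_{1}^{(0)} (trapezoid, 2 panels, h=0.9500): 0.824872
T_{2}^{(0)} (trapezoid, 4 panels, h=0.4750): 0.813059
T_{1}^{(1)} = 0.824872 + (0.824872 − 0.871447)/3 = 0.809347
T_{2}^{(1)} = 0.813059 + (0.813059 − 0.824872)/3 = 0.809121
T_{2}^{(2)} = 0.809121 + (0.809121 − 0.809347)/15 = 0.809106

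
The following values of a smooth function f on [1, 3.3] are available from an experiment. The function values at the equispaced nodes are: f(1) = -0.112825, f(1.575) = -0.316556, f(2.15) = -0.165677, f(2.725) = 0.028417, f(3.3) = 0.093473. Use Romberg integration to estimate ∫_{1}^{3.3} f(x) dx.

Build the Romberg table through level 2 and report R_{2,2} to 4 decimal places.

R_{0,0} (trapezoid, 1 panel, h=2.3000): -0.022255
R_{1,0} (trapezoid, 2 panels, h=1.1500): -0.201656
R_{2,0} (trapezoid, 4 panels, h=0.5750): -0.266508
R_{1,1} = -0.201656 + (-0.201656 − (-0.022255))/3 = -0.261456
R_{2,1} = -0.266508 + (-0.266508 − (-0.201656))/3 = -0.288125
R_{2,2} = -0.288125 + (-0.288125 − (-0.261456))/15 = -0.289903

-0.2899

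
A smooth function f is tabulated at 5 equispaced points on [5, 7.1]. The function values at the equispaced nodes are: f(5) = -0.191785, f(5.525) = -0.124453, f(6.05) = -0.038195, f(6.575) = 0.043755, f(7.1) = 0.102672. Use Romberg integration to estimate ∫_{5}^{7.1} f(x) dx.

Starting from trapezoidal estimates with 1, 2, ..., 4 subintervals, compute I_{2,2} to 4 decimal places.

I_{0,0} (trapezoid, 1 panel, h=2.1000): -0.093569
I_{1,0} (trapezoid, 2 panels, h=1.0500): -0.086889
I_{2,0} (trapezoid, 4 panels, h=0.5250): -0.085811
I_{1,1} = -0.086889 + (-0.086889 − (-0.093569))/3 = -0.084662
I_{2,1} = -0.085811 + (-0.085811 − (-0.086889))/3 = -0.085452
I_{2,2} = -0.085452 + (-0.085452 − (-0.084662))/15 = -0.085505

-0.0855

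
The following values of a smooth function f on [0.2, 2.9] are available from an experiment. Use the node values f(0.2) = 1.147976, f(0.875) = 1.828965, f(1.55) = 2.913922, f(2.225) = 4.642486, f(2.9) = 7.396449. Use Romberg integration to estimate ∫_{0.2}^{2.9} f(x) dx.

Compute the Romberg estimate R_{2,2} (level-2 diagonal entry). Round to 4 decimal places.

9.0559

R_{0,0} (trapezoid, 1 panel, h=2.7000): 11.534974
R_{1,0} (trapezoid, 2 panels, h=1.3500): 9.701282
R_{2,0} (trapezoid, 4 panels, h=0.6750): 9.218870
R_{1,1} = 9.701282 + (9.701282 − 11.534974)/3 = 9.090051
R_{2,1} = 9.218870 + (9.218870 − 9.701282)/3 = 9.058066
R_{2,2} = 9.058066 + (9.058066 − 9.090051)/15 = 9.055934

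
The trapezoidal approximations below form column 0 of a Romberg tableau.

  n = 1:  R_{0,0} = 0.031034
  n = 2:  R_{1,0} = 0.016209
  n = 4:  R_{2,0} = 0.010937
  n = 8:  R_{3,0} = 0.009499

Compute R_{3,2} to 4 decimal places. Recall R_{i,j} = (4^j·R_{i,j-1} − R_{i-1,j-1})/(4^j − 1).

R_{2,1} = 0.010937 + (0.010937 − 0.016209)/3 = 0.009180
R_{3,1} = 0.009499 + (0.009499 − 0.010937)/3 = 0.009020
R_{3,2} = 0.009020 + (0.009020 − 0.009180)/15 = 0.009009

0.0090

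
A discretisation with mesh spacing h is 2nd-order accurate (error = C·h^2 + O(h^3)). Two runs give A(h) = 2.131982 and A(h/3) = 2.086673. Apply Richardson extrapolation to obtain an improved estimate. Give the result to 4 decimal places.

The leading error scales as h^2; refining by a factor of 3 reduces it by 3^2 = 9.
Extrapolated value = (9·A(h/3) − A(h)) / (9 − 1)
= (9·2.086673 − 2.131982) / 8
= 16.648075 / 8 = 2.081009

2.0810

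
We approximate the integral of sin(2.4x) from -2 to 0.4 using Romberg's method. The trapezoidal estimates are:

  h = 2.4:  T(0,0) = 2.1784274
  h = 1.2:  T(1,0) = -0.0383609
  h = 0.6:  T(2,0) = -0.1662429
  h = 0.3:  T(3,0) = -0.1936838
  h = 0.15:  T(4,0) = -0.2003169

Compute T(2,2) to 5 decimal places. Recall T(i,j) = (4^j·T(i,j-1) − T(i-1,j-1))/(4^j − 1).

Richardson extrapolation on the trapezoidal column (denominator 4−1=3):
T(1,1) = -0.0383609 + (-0.0383609 − 2.1784274)/3 = -0.7772903
T(2,1) = (4·(-0.1662429) − (-0.0383609)) / 3 = -0.2088702
T(2,2) = -0.2088702 + (-0.2088702 − (-0.7772903))/15 = -0.1709755

-0.17098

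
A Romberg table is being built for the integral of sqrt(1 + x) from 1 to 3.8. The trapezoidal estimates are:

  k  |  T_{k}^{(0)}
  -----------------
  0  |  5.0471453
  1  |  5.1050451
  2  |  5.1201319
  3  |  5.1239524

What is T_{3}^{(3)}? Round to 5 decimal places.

Richardson extrapolation on the trapezoidal column (denominator 4−1=3):
T_{1}^{(1)} = 5.1050451 + (5.1050451 − 5.0471453)/3 = 5.1243450
T_{2}^{(1)} = 5.1201319 + (5.1201319 − 5.1050451)/3 = 5.1251608
T_{3}^{(1)} = 5.1239524 + (5.1239524 − 5.1201319)/3 = 5.1252259
T_{2}^{(2)} = (16·5.1251608 − 5.1243450) / 15 = 5.1252152
T_{3}^{(2)} = (16·5.1252259 − 5.1251608) / 15 = 5.1252302
T_{3}^{(3)} = 5.1252302 + (5.1252302 − 5.1252152)/63 = 5.1252304

5.12523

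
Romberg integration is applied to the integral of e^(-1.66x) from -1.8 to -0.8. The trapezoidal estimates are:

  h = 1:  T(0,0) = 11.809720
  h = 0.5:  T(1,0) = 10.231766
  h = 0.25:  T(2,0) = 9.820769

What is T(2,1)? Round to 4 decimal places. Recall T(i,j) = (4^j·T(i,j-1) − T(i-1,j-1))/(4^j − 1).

9.6838

Richardson extrapolation on the trapezoidal column (denominator 4−1=3):
T(2,1) = (4·9.820769 − 10.231766) / 3 = 9.683770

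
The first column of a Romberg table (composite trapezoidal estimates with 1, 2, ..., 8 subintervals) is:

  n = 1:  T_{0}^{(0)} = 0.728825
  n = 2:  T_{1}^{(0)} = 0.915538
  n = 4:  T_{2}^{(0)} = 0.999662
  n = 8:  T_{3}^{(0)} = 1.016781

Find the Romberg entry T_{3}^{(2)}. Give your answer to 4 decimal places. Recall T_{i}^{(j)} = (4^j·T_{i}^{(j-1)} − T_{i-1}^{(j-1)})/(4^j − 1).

1.0221

Richardson extrapolation on the trapezoidal column (denominator 4−1=3):
T_{2}^{(1)} = (4·0.999662 − 0.915538) / 3 = 1.027703
T_{3}^{(1)} = (4·1.016781 − 0.999662) / 3 = 1.022487
T_{3}^{(2)} = 1.022487 + (1.022487 − 1.027703)/15 = 1.022139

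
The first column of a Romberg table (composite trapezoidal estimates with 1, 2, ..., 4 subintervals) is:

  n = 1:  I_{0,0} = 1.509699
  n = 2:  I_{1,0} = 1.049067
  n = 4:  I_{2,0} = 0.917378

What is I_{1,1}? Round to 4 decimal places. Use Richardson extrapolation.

0.8955

Richardson extrapolation on the trapezoidal column (denominator 4−1=3):
I_{1,1} = (4·1.049067 − 1.509699) / 3 = 0.895523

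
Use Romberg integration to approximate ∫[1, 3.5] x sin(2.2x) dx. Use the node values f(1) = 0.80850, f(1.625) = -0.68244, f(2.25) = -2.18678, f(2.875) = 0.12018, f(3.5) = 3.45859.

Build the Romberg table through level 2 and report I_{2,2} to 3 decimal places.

I_{0,0} (trapezoid, 1 panel, h=2.5000): 5.33386
I_{1,0} (trapezoid, 2 panels, h=1.2500): -0.06654
I_{2,0} (trapezoid, 4 panels, h=0.6250): -0.38468
I_{1,1} = -0.06654 + (-0.06654 − 5.33386)/3 = -1.86667
I_{2,1} = -0.38468 + (-0.38468 − (-0.06654))/3 = -0.49073
I_{2,2} = -0.49073 + (-0.49073 − (-1.86667))/15 = -0.39900

-0.399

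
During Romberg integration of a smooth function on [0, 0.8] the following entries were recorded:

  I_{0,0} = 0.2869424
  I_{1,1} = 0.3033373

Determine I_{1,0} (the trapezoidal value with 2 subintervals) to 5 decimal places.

0.29924

From I_{1,1} = (4·I_{1,0} − I_{0,0})/3, solve for I_{1,0}:
4·I_{1,0} = 3·0.3033373 + 0.2869424 = 1.1969543
I_{1,0} = 0.2992386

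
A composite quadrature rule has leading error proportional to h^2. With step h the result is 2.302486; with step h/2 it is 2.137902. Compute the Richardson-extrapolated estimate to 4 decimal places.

2.0830

Extrapolated value = (4·A(h/2) − A(h)) / (4 − 1)
= (4·2.137902 − 2.302486) / 3
= 6.249122 / 3 = 2.083041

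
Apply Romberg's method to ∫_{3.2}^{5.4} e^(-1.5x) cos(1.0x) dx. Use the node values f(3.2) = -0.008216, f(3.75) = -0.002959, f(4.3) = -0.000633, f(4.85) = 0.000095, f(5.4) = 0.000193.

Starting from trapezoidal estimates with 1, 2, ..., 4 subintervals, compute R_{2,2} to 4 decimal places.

-0.0038

R_{0,0} (trapezoid, 1 panel, h=2.2000): -0.008825
R_{1,0} (trapezoid, 2 panels, h=1.1000): -0.005109
R_{2,0} (trapezoid, 4 panels, h=0.5500): -0.004130
R_{1,1} = -0.005109 + (-0.005109 − (-0.008825))/3 = -0.003870
R_{2,1} = -0.004130 + (-0.004130 − (-0.005109))/3 = -0.003804
R_{2,2} = -0.003804 + (-0.003804 − (-0.003870))/15 = -0.003800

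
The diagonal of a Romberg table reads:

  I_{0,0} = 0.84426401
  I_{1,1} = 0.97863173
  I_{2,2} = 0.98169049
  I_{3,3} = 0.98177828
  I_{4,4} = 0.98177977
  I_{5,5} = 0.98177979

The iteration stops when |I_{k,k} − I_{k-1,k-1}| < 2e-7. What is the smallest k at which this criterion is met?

|I_{1,1} − I_{0,0}| = 0.13436772 ≥ 2e-7
|I_{2,2} − I_{1,1}| = 0.00305876 ≥ 2e-7
|I_{3,3} − I_{2,2}| = 0.00008779 ≥ 2e-7
|I_{4,4} − I_{3,3}| = 0.00000149 ≥ 2e-7
|I_{5,5} − I_{4,4}| = 0.00000002 < 2e-7

k = 5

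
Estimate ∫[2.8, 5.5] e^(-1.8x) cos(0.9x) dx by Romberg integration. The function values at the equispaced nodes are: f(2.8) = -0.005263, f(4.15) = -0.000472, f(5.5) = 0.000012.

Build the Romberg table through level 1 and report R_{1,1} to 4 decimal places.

-0.0032

R_{0,0} (trapezoid, 1 panel, h=2.7000): -0.007089
R_{1,0} (trapezoid, 2 panels, h=1.3500): -0.004182
R_{1,1} = -0.004182 + (-0.004182 − (-0.007089))/3 = -0.003213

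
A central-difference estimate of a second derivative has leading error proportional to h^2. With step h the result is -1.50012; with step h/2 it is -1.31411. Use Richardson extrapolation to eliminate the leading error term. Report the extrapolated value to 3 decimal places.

-1.252

Extrapolated value = (4·A(h/2) − A(h)) / (4 − 1)
= (4·(-1.31411) − (-1.50012)) / 3
= -3.75632 / 3 = -1.25211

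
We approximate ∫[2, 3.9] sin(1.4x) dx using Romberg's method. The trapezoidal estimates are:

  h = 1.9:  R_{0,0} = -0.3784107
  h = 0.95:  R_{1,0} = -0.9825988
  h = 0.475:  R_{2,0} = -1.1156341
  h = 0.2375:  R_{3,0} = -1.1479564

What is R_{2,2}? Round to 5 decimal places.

Richardson extrapolation on the trapezoidal column (denominator 4−1=3):
R_{1,1} = -0.9825988 + (-0.9825988 − (-0.3784107))/3 = -1.1839948
R_{2,1} = (4·(-1.1156341) − (-0.9825988)) / 3 = -1.1599792
R_{2,2} = (16·(-1.1599792) − (-1.1839948)) / 15 = -1.1583782
(Column j=1 coincides with Simpson's rule on the same nodes.)

-1.15838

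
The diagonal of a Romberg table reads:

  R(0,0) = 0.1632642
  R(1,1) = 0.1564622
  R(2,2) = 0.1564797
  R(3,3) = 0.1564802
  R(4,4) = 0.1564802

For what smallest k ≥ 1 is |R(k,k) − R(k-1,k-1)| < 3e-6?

|R(1,1) − R(0,0)| = 0.0068020 ≥ 3e-6
|R(2,2) − R(1,1)| = 0.0000175 ≥ 3e-6
|R(3,3) − R(2,2)| = 0.0000005 < 3e-6

k = 3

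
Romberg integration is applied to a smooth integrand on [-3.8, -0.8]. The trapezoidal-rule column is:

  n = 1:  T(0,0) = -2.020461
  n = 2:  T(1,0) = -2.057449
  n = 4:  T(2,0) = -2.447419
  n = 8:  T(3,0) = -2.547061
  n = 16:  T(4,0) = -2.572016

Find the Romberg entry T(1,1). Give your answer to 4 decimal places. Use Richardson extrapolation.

-2.0698

T(1,1) = -2.057449 + (-2.057449 − (-2.020461))/3 = -2.069778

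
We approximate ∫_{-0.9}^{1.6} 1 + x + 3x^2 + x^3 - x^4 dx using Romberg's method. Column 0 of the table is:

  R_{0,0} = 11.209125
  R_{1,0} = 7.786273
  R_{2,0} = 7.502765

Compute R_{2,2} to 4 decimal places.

7.4591

Richardson extrapolation on the trapezoidal column (denominator 4−1=3):
R_{1,1} = (4·7.786273 − 11.209125) / 3 = 6.645322
R_{2,1} = (4·7.502765 − 7.786273) / 3 = 7.408262
R_{2,2} = (16·7.408262 − 6.645322) / 15 = 7.459125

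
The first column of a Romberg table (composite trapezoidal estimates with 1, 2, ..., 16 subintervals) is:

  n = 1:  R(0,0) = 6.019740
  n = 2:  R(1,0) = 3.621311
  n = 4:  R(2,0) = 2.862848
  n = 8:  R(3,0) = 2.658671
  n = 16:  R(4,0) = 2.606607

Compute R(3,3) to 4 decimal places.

Richardson extrapolation on the trapezoidal column (denominator 4−1=3):
R(1,1) = 3.621311 + (3.621311 − 6.019740)/3 = 2.821835
R(2,1) = (4·2.862848 − 3.621311) / 3 = 2.610027
R(3,1) = 2.658671 + (2.658671 − 2.862848)/3 = 2.590612
R(2,2) = 2.610027 + (2.610027 − 2.821835)/15 = 2.595906
R(3,2) = (16·2.590612 − 2.610027) / 15 = 2.589318
R(3,3) = 2.589318 + (2.589318 − 2.595906)/63 = 2.589213
(Column j=1 coincides with Simpson's rule on the same nodes.)

2.5892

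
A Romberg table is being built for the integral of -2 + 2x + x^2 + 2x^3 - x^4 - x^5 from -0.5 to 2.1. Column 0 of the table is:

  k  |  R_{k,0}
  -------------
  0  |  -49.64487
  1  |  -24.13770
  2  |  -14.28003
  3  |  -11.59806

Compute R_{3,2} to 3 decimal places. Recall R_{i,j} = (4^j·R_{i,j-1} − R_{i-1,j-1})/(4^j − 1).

Richardson extrapolation on the trapezoidal column (denominator 4−1=3):
R_{2,1} = -14.28003 + (-14.28003 − (-24.13770))/3 = -10.99414
R_{3,1} = (4·(-11.59806) − (-14.28003)) / 3 = -10.70407
R_{3,2} = (16·(-10.70407) − (-10.99414)) / 15 = -10.68473

-10.685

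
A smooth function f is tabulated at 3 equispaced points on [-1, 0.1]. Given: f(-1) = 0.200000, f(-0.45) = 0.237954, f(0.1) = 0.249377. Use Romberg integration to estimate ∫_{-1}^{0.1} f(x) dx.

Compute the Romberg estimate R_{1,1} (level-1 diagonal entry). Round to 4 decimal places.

0.2569

R_{0,0} (trapezoid, 1 panel, h=1.1000): 0.247157
R_{1,0} (trapezoid, 2 panels, h=0.5500): 0.254453
R_{1,1} = 0.254453 + (0.254453 − 0.247157)/3 = 0.256885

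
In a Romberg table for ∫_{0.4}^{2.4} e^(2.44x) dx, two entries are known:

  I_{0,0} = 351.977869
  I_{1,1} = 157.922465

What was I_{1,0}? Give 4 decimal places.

206.4363

From I_{1,1} = (4·I_{1,0} − I_{0,0})/3, solve for I_{1,0}:
4·I_{1,0} = 3·157.922465 + 351.977869 = 825.745264
I_{1,0} = 206.436316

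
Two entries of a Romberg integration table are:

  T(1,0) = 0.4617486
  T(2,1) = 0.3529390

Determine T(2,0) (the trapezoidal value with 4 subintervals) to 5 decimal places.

0.38014

From T(2,1) = (4·T(2,0) − T(1,0))/3, solve for T(2,0):
4·T(2,0) = 3·0.3529390 + 0.4617486 = 1.5205656
T(2,0) = 0.3801414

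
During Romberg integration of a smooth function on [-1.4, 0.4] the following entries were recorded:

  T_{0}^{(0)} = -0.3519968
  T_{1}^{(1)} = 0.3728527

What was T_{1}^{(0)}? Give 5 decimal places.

From T_{1}^{(1)} = (4·T_{1}^{(0)} − T_{0}^{(0)})/3, solve for T_{1}^{(0)}:
4·T_{1}^{(0)} = 3·0.3728527 + (-0.3519968) = 0.7665613
T_{1}^{(0)} = 0.1916403

0.19164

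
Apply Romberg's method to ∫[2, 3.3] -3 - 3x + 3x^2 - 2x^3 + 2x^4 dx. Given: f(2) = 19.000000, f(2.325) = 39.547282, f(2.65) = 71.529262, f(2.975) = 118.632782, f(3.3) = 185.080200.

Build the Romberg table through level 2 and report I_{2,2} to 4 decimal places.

I_{0,0} (trapezoid, 1 panel, h=1.3000): 132.652130
I_{1,0} (trapezoid, 2 panels, h=0.6500): 112.820085
I_{2,0} (trapezoid, 4 panels, h=0.3250): 107.818563
I_{1,1} = 112.820085 + (112.820085 − 132.652130)/3 = 106.209403
I_{2,1} = 107.818563 + (107.818563 − 112.820085)/3 = 106.151389
I_{2,2} = 106.151389 + (106.151389 − 106.209403)/15 = 106.147521

106.1475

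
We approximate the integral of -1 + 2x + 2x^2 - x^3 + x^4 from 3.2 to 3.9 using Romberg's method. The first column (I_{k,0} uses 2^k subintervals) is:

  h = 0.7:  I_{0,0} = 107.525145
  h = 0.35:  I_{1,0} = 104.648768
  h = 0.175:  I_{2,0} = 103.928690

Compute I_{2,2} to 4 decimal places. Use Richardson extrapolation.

103.6886

Richardson extrapolation on the trapezoidal column (denominator 4−1=3):
I_{1,1} = (4·104.648768 − 107.525145) / 3 = 103.689976
I_{2,1} = (4·103.928690 − 104.648768) / 3 = 103.688664
I_{2,2} = 103.688664 + (103.688664 − 103.689976)/15 = 103.688577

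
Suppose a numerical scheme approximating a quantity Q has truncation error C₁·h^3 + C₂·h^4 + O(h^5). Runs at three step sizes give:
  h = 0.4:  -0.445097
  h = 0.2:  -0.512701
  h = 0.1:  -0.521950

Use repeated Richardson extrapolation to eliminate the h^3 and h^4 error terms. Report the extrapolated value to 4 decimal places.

First eliminate the h^3 term (factor 2^3 = 8):
  B₁ = (8·(-0.512701) − (-0.445097))/7 = -0.522359
  B₂ = (8·(-0.521950) − (-0.512701))/7 = -0.523271
Then eliminate the h^4 term (factor 2^4 = 16):
  (16·(-0.523271) − (-0.522359))/15 = -0.523332

-0.5233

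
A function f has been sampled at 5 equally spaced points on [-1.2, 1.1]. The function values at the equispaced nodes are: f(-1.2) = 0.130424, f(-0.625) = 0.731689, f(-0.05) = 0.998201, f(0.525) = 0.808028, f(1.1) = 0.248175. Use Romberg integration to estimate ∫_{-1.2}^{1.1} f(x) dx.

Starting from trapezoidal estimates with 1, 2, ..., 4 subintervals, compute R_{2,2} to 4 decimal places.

1.6330

R_{0,0} (trapezoid, 1 panel, h=2.3000): 0.435389
R_{1,0} (trapezoid, 2 panels, h=1.1500): 1.365626
R_{2,0} (trapezoid, 4 panels, h=0.5750): 1.568150
R_{1,1} = 1.365626 + (1.365626 − 0.435389)/3 = 1.675705
R_{2,1} = 1.568150 + (1.568150 − 1.365626)/3 = 1.635658
R_{2,2} = 1.635658 + (1.635658 − 1.675705)/15 = 1.632988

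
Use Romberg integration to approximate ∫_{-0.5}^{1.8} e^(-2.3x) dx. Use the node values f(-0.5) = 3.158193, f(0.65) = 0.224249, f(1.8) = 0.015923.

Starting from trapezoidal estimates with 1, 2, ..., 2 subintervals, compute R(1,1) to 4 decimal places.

R(0,0) (trapezoid, 1 panel, h=2.3000): 3.650233
R(1,0) (trapezoid, 2 panels, h=1.1500): 2.083003
R(1,1) = 2.083003 + (2.083003 − 3.650233)/3 = 1.560593

1.5606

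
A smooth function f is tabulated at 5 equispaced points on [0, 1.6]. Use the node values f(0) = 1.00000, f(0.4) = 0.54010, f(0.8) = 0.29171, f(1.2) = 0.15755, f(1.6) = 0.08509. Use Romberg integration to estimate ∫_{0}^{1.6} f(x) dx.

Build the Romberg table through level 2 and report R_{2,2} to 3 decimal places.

0.594

R_{0,0} (trapezoid, 1 panel, h=1.6000): 0.86807
R_{1,0} (trapezoid, 2 panels, h=0.8000): 0.66740
R_{2,0} (trapezoid, 4 panels, h=0.4000): 0.61276
R_{1,1} = 0.66740 + (0.66740 − 0.86807)/3 = 0.60051
R_{2,1} = 0.61276 + (0.61276 − 0.66740)/3 = 0.59455
R_{2,2} = 0.59455 + (0.59455 − 0.60051)/15 = 0.59415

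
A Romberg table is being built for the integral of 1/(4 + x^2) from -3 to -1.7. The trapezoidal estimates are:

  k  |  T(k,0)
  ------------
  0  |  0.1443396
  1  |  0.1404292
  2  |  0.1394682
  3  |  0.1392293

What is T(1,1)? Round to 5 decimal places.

0.13913

T(1,1) = (4·0.1404292 − 0.1443396) / 3 = 0.1391257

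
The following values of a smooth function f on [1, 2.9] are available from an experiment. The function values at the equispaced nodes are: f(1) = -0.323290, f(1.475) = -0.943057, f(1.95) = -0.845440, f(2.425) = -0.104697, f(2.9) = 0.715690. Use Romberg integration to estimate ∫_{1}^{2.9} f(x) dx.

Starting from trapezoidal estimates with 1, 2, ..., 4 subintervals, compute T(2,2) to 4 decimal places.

T(0,0) (trapezoid, 1 panel, h=1.9000): 0.372780
T(1,0) (trapezoid, 2 panels, h=0.9500): -0.616778
T(2,0) (trapezoid, 4 panels, h=0.4750): -0.806072
T(1,1) = -0.616778 + (-0.616778 − 0.372780)/3 = -0.946631
T(2,1) = -0.806072 + (-0.806072 − (-0.616778))/3 = -0.869170
T(2,2) = -0.869170 + (-0.869170 − (-0.946631))/15 = -0.864006

-0.8640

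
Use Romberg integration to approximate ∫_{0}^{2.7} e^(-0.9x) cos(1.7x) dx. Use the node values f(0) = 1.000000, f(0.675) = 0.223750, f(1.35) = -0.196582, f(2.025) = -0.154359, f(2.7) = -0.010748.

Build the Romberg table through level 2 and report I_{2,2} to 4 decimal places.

0.2036

I_{0,0} (trapezoid, 1 panel, h=2.7000): 1.335490
I_{1,0} (trapezoid, 2 panels, h=1.3500): 0.402359
I_{2,0} (trapezoid, 4 panels, h=0.6750): 0.248019
I_{1,1} = 0.402359 + (0.402359 − 1.335490)/3 = 0.091315
I_{2,1} = 0.248019 + (0.248019 − 0.402359)/3 = 0.196572
I_{2,2} = 0.196572 + (0.196572 − 0.091315)/15 = 0.203589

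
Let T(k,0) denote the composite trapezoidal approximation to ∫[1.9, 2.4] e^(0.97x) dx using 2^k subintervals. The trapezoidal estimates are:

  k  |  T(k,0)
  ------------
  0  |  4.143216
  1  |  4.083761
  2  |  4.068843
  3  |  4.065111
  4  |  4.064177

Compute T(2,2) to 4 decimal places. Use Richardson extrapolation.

T(1,1) = (4·4.083761 − 4.143216) / 3 = 4.063943
T(2,1) = (4·4.068843 − 4.083761) / 3 = 4.063870
T(2,2) = (16·4.063870 − 4.063943) / 15 = 4.063865
(Column j=1 coincides with Simpson's rule on the same nodes.)

4.0639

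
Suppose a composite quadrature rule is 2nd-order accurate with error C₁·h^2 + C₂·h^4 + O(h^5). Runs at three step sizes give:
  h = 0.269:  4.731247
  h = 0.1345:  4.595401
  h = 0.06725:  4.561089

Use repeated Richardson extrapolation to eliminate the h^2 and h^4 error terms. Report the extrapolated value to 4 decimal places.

4.5496

First eliminate the h^2 term (factor 2^2 = 4):
  B₁ = (4·4.595401 − 4.731247)/3 = 4.550119
  B₂ = (4·4.561089 − 4.595401)/3 = 4.549652
Then eliminate the h^4 term (factor 2^4 = 16):
  (16·4.549652 − 4.550119)/15 = 4.549621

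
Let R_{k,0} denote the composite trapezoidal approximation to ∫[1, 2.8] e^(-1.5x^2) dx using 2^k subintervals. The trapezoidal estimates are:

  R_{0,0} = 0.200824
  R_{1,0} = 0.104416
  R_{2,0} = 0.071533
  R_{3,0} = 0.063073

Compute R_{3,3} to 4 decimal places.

0.0602

R_{1,1} = 0.104416 + (0.104416 − 0.200824)/3 = 0.072280
R_{2,1} = 0.071533 + (0.071533 − 0.104416)/3 = 0.060572
R_{3,1} = (4·0.063073 − 0.071533) / 3 = 0.060253
R_{2,2} = (16·0.060572 − 0.072280) / 15 = 0.059791
R_{3,2} = 0.060253 + (0.060253 − 0.060572)/15 = 0.060232
R_{3,3} = (64·0.060232 − 0.059791) / 63 = 0.060239
(Column j=1 coincides with Simpson's rule on the same nodes.)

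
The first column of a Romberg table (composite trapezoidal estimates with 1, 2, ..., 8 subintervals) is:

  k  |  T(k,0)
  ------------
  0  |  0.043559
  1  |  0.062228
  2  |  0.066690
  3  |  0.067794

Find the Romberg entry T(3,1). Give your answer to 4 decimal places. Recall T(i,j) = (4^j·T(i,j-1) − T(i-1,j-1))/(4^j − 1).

T(3,1) = 0.067794 + (0.067794 − 0.066690)/3 = 0.068162

0.0682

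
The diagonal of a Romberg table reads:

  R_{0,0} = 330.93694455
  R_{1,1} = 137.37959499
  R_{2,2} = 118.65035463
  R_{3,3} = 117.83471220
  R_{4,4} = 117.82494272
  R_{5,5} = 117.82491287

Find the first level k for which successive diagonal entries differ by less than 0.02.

k = 4

|R_{1,1} − R_{0,0}| = 193.55734956 ≥ 0.02
|R_{2,2} − R_{1,1}| = 18.72924036 ≥ 0.02
|R_{3,3} − R_{2,2}| = 0.81564243 ≥ 0.02
|R_{4,4} − R_{3,3}| = 0.00976948 < 0.02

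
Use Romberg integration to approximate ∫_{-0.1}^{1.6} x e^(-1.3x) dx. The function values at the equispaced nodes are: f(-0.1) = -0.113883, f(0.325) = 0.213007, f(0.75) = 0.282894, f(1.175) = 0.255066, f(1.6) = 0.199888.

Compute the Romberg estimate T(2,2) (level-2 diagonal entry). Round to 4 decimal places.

T(0,0) (trapezoid, 1 panel, h=1.7000): 0.073104
T(1,0) (trapezoid, 2 panels, h=0.8500): 0.277012
T(2,0) (trapezoid, 4 panels, h=0.4250): 0.337437
T(1,1) = 0.277012 + (0.277012 − 0.073104)/3 = 0.344981
T(2,1) = 0.337437 + (0.337437 − 0.277012)/3 = 0.357579
T(2,2) = 0.357579 + (0.357579 − 0.344981)/15 = 0.358419

0.3584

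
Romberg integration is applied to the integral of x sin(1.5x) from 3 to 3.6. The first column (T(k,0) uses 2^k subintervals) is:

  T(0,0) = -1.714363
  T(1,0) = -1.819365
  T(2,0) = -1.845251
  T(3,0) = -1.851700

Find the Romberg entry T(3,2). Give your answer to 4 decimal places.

-1.8538

Richardson extrapolation on the trapezoidal column (denominator 4−1=3):
T(2,1) = -1.845251 + (-1.845251 − (-1.819365))/3 = -1.853880
T(3,1) = -1.851700 + (-1.851700 − (-1.845251))/3 = -1.853850
T(3,2) = (16·(-1.853850) − (-1.853880)) / 15 = -1.853848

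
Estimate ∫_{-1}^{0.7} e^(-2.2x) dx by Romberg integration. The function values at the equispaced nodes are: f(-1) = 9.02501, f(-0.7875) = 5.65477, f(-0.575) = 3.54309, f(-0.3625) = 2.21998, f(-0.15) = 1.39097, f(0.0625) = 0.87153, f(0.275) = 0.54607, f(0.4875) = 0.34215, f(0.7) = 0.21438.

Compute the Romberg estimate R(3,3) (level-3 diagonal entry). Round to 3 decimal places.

4.005

R(0,0) (trapezoid, 1 panel, h=1.7000): 7.85348
R(1,0) (trapezoid, 2 panels, h=0.8500): 5.10907
R(2,0) (trapezoid, 4 panels, h=0.4250): 4.29243
R(3,0) (trapezoid, 8 panels, h=0.2125): 4.07750
R(1,1) = 5.10907 + (5.10907 − 7.85348)/3 = 4.19427
R(2,1) = 4.29243 + (4.29243 − 5.10907)/3 = 4.02022
R(3,1) = 4.07750 + (4.07750 − 4.29243)/3 = 4.00586
R(2,2) = 4.02022 + (4.02022 − 4.19427)/15 = 4.00862
R(3,2) = 4.00586 + (4.00586 − 4.02022)/15 = 4.00490
R(3,3) = 4.00490 + (4.00490 − 4.00862)/63 = 4.00484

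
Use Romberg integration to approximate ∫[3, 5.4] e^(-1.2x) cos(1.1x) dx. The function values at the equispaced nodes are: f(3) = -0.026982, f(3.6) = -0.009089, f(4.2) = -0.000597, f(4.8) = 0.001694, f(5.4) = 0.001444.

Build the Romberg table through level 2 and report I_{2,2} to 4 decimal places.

-0.0113

I_{0,0} (trapezoid, 1 panel, h=2.4000): -0.030646
I_{1,0} (trapezoid, 2 panels, h=1.2000): -0.016039
I_{2,0} (trapezoid, 4 panels, h=0.6000): -0.012457
I_{1,1} = -0.016039 + (-0.016039 − (-0.030646))/3 = -0.011170
I_{2,1} = -0.012457 + (-0.012457 − (-0.016039))/3 = -0.011263
I_{2,2} = -0.011263 + (-0.011263 − (-0.011170))/15 = -0.011269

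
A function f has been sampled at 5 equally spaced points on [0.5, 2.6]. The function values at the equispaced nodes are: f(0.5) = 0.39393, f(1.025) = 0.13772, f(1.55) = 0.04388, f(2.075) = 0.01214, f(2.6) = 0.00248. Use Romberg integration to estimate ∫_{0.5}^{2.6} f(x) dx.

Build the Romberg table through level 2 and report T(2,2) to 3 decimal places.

T(0,0) (trapezoid, 1 panel, h=2.1000): 0.41623
T(1,0) (trapezoid, 2 panels, h=1.0500): 0.25419
T(2,0) (trapezoid, 4 panels, h=0.5250): 0.20577
T(1,1) = 0.25419 + (0.25419 − 0.41623)/3 = 0.20018
T(2,1) = 0.20577 + (0.20577 − 0.25419)/3 = 0.18963
T(2,2) = 0.18963 + (0.18963 − 0.20018)/15 = 0.18893

0.189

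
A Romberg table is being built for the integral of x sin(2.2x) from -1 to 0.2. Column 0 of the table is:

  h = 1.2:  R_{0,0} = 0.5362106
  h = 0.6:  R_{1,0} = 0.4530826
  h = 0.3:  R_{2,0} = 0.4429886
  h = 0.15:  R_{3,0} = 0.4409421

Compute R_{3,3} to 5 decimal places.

0.44030

R_{1,1} = 0.4530826 + (0.4530826 − 0.5362106)/3 = 0.4253733
R_{2,1} = (4·0.4429886 − 0.4530826) / 3 = 0.4396239
R_{3,1} = (4·0.4409421 − 0.4429886) / 3 = 0.4402599
R_{2,2} = 0.4396239 + (0.4396239 − 0.4253733)/15 = 0.4405739
R_{3,2} = 0.4402599 + (0.4402599 − 0.4396239)/15 = 0.4403023
R_{3,3} = (64·0.4403023 − 0.4405739) / 63 = 0.4402980
(Column j=1 coincides with Simpson's rule on the same nodes.)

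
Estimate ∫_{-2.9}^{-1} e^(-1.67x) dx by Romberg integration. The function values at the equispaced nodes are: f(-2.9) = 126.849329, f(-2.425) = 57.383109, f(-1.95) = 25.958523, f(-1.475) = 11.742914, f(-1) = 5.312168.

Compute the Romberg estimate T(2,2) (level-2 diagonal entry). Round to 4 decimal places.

T(0,0) (trapezoid, 1 panel, h=1.9000): 125.553422
T(1,0) (trapezoid, 2 panels, h=0.9500): 87.437308
T(2,0) (trapezoid, 4 panels, h=0.4750): 76.553515
T(1,1) = 87.437308 + (87.437308 − 125.553422)/3 = 74.731937
T(2,1) = 76.553515 + (76.553515 − 87.437308)/3 = 72.925584
T(2,2) = 72.925584 + (72.925584 − 74.731937)/15 = 72.805160

72.8052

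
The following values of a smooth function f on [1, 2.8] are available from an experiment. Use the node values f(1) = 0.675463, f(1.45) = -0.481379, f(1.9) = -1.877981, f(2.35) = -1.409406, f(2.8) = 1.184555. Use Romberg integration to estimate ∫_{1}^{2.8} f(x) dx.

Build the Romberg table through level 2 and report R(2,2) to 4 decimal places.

R(0,0) (trapezoid, 1 panel, h=1.8000): 1.674016
R(1,0) (trapezoid, 2 panels, h=0.9000): -0.853175
R(2,0) (trapezoid, 4 panels, h=0.4500): -1.277441
R(1,1) = -0.853175 + (-0.853175 − 1.674016)/3 = -1.695572
R(2,1) = -1.277441 + (-1.277441 − (-0.853175))/3 = -1.418863
R(2,2) = -1.418863 + (-1.418863 − (-1.695572))/15 = -1.400416

-1.4004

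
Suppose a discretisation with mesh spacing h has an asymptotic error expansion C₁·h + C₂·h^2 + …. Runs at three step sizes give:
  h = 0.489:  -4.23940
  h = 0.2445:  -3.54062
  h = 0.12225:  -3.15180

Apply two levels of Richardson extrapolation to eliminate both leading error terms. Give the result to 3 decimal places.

-2.737

First eliminate the h term (factor 2^1 = 2):
  B₁ = (2·(-3.54062) − (-4.23940))/1 = -2.84184
  B₂ = (2·(-3.15180) − (-3.54062))/1 = -2.76298
Then eliminate the h^2 term (factor 2^2 = 4):
  (4·(-2.76298) − (-2.84184))/3 = -2.73669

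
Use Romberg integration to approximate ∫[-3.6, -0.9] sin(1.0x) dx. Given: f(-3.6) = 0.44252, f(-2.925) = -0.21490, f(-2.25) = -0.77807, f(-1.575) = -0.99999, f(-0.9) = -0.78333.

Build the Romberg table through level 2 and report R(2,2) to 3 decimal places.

-1.518

R(0,0) (trapezoid, 1 panel, h=2.7000): -0.46009
R(1,0) (trapezoid, 2 panels, h=1.3500): -1.28044
R(2,0) (trapezoid, 4 panels, h=0.6750): -1.46027
R(1,1) = -1.28044 + (-1.28044 − (-0.46009))/3 = -1.55389
R(2,1) = -1.46027 + (-1.46027 − (-1.28044))/3 = -1.52021
R(2,2) = -1.52021 + (-1.52021 − (-1.55389))/15 = -1.51796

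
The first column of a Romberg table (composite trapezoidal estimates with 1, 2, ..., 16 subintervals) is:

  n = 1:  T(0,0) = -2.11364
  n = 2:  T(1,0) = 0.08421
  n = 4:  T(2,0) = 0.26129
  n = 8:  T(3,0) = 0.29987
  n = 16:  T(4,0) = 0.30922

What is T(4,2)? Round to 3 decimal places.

0.312

Richardson extrapolation on the trapezoidal column (denominator 4−1=3):
T(3,1) = (4·0.29987 − 0.26129) / 3 = 0.31273
T(4,1) = (4·0.30922 − 0.29987) / 3 = 0.31234
T(4,2) = (16·0.31234 − 0.31273) / 15 = 0.31231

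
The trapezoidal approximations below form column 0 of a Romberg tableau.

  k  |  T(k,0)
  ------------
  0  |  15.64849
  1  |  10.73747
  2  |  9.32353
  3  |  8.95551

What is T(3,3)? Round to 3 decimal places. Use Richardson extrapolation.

Richardson extrapolation on the trapezoidal column (denominator 4−1=3):
T(1,1) = 10.73747 + (10.73747 − 15.64849)/3 = 9.10046
T(2,1) = (4·9.32353 − 10.73747) / 3 = 8.85222
T(3,1) = (4·8.95551 − 9.32353) / 3 = 8.83284
T(2,2) = 8.85222 + (8.85222 − 9.10046)/15 = 8.83567
T(3,2) = (16·8.83284 − 8.85222) / 15 = 8.83155
T(3,3) = 8.83155 + (8.83155 − 8.83567)/63 = 8.83148
(Column j=1 coincides with Simpson's rule on the same nodes.)

8.831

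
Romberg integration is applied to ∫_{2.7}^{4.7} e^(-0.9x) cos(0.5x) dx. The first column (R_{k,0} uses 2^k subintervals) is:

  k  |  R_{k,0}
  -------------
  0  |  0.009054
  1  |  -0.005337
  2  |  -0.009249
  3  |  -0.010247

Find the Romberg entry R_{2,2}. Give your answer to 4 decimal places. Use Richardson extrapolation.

R_{1,1} = -0.005337 + (-0.005337 − 0.009054)/3 = -0.010134
R_{2,1} = -0.009249 + (-0.009249 − (-0.005337))/3 = -0.010553
R_{2,2} = (16·(-0.010553) − (-0.010134)) / 15 = -0.010581
(Column j=1 coincides with Simpson's rule on the same nodes.)

-0.0106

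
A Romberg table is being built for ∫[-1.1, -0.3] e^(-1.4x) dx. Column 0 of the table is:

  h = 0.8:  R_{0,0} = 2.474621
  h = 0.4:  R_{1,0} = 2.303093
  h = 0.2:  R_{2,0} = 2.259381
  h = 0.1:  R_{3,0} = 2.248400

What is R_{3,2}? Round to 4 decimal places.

Richardson extrapolation on the trapezoidal column (denominator 4−1=3):
R_{2,1} = (4·2.259381 − 2.303093) / 3 = 2.244810
R_{3,1} = 2.248400 + (2.248400 − 2.259381)/3 = 2.244740
R_{3,2} = 2.244740 + (2.244740 − 2.244810)/15 = 2.244735
(Column j=1 coincides with Simpson's rule on the same nodes.)

2.2447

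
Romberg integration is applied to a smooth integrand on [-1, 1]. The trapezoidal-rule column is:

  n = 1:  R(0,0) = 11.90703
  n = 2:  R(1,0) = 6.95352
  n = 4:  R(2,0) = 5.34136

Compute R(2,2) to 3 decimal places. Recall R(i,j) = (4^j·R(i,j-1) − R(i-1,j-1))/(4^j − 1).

4.771

Richardson extrapolation on the trapezoidal column (denominator 4−1=3):
R(1,1) = 6.95352 + (6.95352 − 11.90703)/3 = 5.30235
R(2,1) = 5.34136 + (5.34136 − 6.95352)/3 = 4.80397
R(2,2) = (16·4.80397 − 5.30235) / 15 = 4.77074
(Column j=1 coincides with Simpson's rule on the same nodes.)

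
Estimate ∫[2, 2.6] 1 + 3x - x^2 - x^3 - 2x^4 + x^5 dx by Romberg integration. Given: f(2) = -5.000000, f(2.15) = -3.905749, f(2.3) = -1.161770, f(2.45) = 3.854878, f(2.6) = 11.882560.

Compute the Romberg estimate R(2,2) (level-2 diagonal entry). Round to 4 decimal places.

R(0,0) (trapezoid, 1 panel, h=0.6000): 2.064768
R(1,0) (trapezoid, 2 panels, h=0.3000): 0.683853
R(2,0) (trapezoid, 4 panels, h=0.1500): 0.334296
R(1,1) = 0.683853 + (0.683853 − 2.064768)/3 = 0.223548
R(2,1) = 0.334296 + (0.334296 − 0.683853)/3 = 0.217777
R(2,2) = 0.217777 + (0.217777 − 0.223548)/15 = 0.217392

0.2174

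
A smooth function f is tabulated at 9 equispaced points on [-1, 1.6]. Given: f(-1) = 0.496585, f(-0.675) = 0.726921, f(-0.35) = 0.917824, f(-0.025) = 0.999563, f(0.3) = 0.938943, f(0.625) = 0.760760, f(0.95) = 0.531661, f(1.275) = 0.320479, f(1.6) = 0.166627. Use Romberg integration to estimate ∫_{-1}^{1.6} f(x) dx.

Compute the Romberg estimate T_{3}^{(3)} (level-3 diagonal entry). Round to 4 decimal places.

1.8061

T_{0}^{(0)} (trapezoid, 1 panel, h=2.6000): 0.862176
T_{1}^{(0)} (trapezoid, 2 panels, h=1.3000): 1.651714
T_{2}^{(0)} (trapezoid, 4 panels, h=0.6500): 1.768022
T_{3}^{(0)} (trapezoid, 8 panels, h=0.3250): 1.796521
T_{1}^{(1)} = 1.651714 + (1.651714 − 0.862176)/3 = 1.914893
T_{2}^{(1)} = 1.768022 + (1.768022 − 1.651714)/3 = 1.806791
T_{3}^{(1)} = 1.796521 + (1.796521 − 1.768022)/3 = 1.806021
T_{2}^{(2)} = 1.806791 + (1.806791 − 1.914893)/15 = 1.799584
T_{3}^{(2)} = 1.806021 + (1.806021 − 1.806791)/15 = 1.805970
T_{3}^{(3)} = 1.805970 + (1.805970 − 1.799584)/63 = 1.806071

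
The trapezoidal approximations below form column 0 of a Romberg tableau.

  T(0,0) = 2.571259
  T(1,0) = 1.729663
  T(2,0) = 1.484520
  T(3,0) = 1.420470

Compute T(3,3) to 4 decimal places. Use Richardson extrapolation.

Richardson extrapolation on the trapezoidal column (denominator 4−1=3):
T(1,1) = 1.729663 + (1.729663 − 2.571259)/3 = 1.449131
T(2,1) = (4·1.484520 − 1.729663) / 3 = 1.402806
T(3,1) = 1.420470 + (1.420470 − 1.484520)/3 = 1.399120
T(2,2) = 1.402806 + (1.402806 − 1.449131)/15 = 1.399718
T(3,2) = 1.399120 + (1.399120 − 1.402806)/15 = 1.398874
T(3,3) = (64·1.398874 − 1.399718) / 63 = 1.398861

1.3989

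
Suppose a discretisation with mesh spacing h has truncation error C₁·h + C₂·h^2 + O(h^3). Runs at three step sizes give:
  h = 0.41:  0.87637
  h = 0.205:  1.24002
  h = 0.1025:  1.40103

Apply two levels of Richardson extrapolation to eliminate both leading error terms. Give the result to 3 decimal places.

First eliminate the h term (factor 2^1 = 2):
  B₁ = (2·1.24002 − 0.87637)/1 = 1.60367
  B₂ = (2·1.40103 − 1.24002)/1 = 1.56204
Then eliminate the h^2 term (factor 2^2 = 4):
  (4·1.56204 − 1.60367)/3 = 1.54816

1.548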